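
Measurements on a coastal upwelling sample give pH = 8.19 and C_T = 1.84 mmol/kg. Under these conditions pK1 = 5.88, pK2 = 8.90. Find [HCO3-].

α₁ = 1 / (1 + [H⁺]/K1 + K2/[H⁺]) = 1 / (1 + 10^-2.31 + 10^-0.71)
   = 1 / (1 + 0.0048978 + 0.19498) = 1/1.1999 = 0.8334
[HCO3⁻] = α₁ × DIC = 0.8334 × 1.84 = 1.53 mmol/kg

[HCO3⁻] = 1.53 mmol/kg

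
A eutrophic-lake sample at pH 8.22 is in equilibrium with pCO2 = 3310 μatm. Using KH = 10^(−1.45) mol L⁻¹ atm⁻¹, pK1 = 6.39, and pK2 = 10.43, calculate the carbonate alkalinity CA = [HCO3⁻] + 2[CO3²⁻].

[CO2*] = KH · pCO2 = 10^(−1.45) × 3310×10^-6 = 1.174×10^-4 mol/L
α₀ = 1/(1 + K1/[H⁺] + K1K2/[H⁺]²) = 1/(1 + 10^+1.83 + 10^-0.38) = 0.01449
DIC = [CO2*]/α₀ = 1.174×10^-4 / 0.01449 = 8.107 mmol/L
CA = (α₁ + 2α₂)·DIC = (0.9795 + 2×0.006039) × 8.107 = 8.04 mmol/L

CA = 8.04 mmol/L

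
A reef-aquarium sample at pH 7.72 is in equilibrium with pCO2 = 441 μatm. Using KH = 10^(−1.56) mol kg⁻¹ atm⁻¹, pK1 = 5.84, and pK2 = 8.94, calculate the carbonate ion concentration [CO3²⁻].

[CO2*] = KH · pCO2 = 10^(−1.56) × 441×10^-6 = 1.215×10^-5 mol/kg
α₀ = 1/(1 + K1/[H⁺] + K1K2/[H⁺]²) = 1/(1 + 10^+1.88 + 10^+0.66) = 0.01228
DIC = [CO2*]/α₀ = 1.215×10^-5 / 0.01228 = 0.9890 mmol/kg
[CO3²⁻] = α₂·DIC; α₂ = 0.05613, so [CO3²⁻] = 0.05613 × 0.9890 = 0.0555 mmol/kg

[CO3²⁻] = 0.0555 mmol/kg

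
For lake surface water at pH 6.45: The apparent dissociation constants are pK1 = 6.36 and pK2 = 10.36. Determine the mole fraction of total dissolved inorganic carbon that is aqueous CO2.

α₀ = 1 / (1 + K1/[H⁺] + K1K2/[H⁺]²) = 1 / (1 + 10^+0.09 + 10^-3.82)
   = 1 / (1 + 1.2303 + 0.00015136) = 1/2.2304 = 0.4483

α₀ = 0.448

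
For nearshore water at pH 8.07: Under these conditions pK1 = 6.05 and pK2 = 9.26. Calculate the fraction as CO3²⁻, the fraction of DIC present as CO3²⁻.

α₂ = 0.0601

α₂ = 1 / (1 + [H⁺]/K2 + [H⁺]²/(K1K2)) = 1 / (1 + 10^+1.19 + 10^-0.83)
   = 1 / (1 + 15.488 + 0.14791) = 1/16.636 = 0.06011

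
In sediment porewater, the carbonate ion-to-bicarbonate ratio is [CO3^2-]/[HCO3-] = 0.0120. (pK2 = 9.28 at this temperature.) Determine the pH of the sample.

pH = 7.36

From K2 = [H⁺][CO3^2-]/[HCO3-]:  pH = pK2 + log₁₀([CO3^2-]/[HCO3-])
log₁₀(0.0120) = -1.921
pH = 9.28 + (-1.921) = 7.36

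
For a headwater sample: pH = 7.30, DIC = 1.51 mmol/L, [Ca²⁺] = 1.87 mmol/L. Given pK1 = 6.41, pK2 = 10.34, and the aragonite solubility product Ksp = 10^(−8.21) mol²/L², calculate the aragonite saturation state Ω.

α₂ = 1 / (1 + [H⁺]/K2 + [H⁺]²/(K1K2)) = 1 / (1 + 10^+3.04 + 10^+2.15)
   = 1 / (1 + 1096.5 + 141.25) = 1/1238.7 = 0.0008073
[CO3²⁻] = α₂ × DIC = 0.0008073 × 1.51 = 0.001219 mmol/L = 1.219 μmol/L
Ksp = 10^(−8.21) = 6.166×10^-9
Ω = [Ca²⁺][CO3²⁻]/Ksp = (1.87×10^-3)(1.219×10^-6) / 6.166×10^-9 = 0.370

Ω = 0.370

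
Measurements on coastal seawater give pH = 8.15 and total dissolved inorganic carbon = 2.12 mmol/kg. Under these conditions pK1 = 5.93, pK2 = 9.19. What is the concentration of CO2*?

[CO2*] = 11.6 μmol/kg

α₀ = 1 / (1 + K1/[H⁺] + K1K2/[H⁺]²) = 1 / (1 + 10^+2.22 + 10^+1.18)
   = 1 / (1 + 165.96 + 15.136) = 1/182.09 = 0.005492
[CO2*] = α₀ × DIC = 0.005492 × 2.12 = 0.0116 mmol/kg = 11.6 μmol/kg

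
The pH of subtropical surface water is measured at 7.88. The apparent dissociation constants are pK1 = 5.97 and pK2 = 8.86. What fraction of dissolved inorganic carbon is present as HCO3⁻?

α₁ = 0.895

α₁ = 1 / (1 + [H⁺]/K1 + K2/[H⁺]) = 1 / (1 + 10^-1.91 + 10^-0.98)
   = 1 / (1 + 0.012303 + 0.10471) = 1/1.1170 = 0.8952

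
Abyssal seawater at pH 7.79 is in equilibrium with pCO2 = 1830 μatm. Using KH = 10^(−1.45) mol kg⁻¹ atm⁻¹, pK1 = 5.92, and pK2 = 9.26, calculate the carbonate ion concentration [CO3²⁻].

[CO3²⁻] = 0.163 mmol/kg

[CO2*] = KH · pCO2 = 10^(−1.45) × 1830×10^-6 = 6.493×10^-5 mol/kg
α₀ = 1/(1 + K1/[H⁺] + K1K2/[H⁺]²) = 1/(1 + 10^+1.87 + 10^+0.40) = 0.01288
DIC = [CO2*]/α₀ = 6.493×10^-5 / 0.01288 = 5.041 mmol/kg
[CO3²⁻] = α₂·DIC; α₂ = 0.03235, so [CO3²⁻] = 0.03235 × 5.041 = 0.163 mmol/kg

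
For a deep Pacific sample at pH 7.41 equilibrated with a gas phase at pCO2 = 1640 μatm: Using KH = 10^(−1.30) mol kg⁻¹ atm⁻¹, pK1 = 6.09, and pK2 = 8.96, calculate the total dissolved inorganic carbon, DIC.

[CO2*] = KH · pCO2 = 10^(−1.30) × 1640×10^-6 = 8.219×10^-5 mol/kg
α₀ = 1/(1 + K1/[H⁺] + K1K2/[H⁺]²) = 1/(1 + 10^+1.32 + 10^-0.23) = 0.04448
DIC = [CO2*]/α₀ = 8.219×10^-5 / 0.04448 = 1.85 mmol/kg

DIC = 1.85 mmol/kg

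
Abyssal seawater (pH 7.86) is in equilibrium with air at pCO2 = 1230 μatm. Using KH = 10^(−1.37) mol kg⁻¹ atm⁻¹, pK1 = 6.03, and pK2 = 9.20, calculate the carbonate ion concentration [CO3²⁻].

[CO3²⁻] = 0.162 mmol/kg

[CO2*] = KH · pCO2 = 10^(−1.37) × 1230×10^-6 = 5.247×10^-5 mol/kg
α₀ = 1/(1 + K1/[H⁺] + K1K2/[H⁺]²) = 1/(1 + 10^+1.83 + 10^+0.49) = 0.01395
DIC = [CO2*]/α₀ = 5.247×10^-5 / 0.01395 = 3.762 mmol/kg
[CO3²⁻] = α₂·DIC; α₂ = 0.04310, so [CO3²⁻] = 0.04310 × 3.762 = 0.162 mmol/kg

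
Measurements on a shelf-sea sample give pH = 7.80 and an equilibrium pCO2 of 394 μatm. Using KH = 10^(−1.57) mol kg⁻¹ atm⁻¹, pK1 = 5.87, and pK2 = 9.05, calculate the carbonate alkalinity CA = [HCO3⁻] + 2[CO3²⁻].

[CO2*] = KH · pCO2 = 10^(−1.57) × 394×10^-6 = 1.060×10^-5 mol/kg
α₀ = 1/(1 + K1/[H⁺] + K1K2/[H⁺]²) = 1/(1 + 10^+1.93 + 10^+0.68) = 0.01100
DIC = [CO2*]/α₀ = 1.060×10^-5 / 0.01100 = 0.9640 mmol/kg
CA = (α₁ + 2α₂)·DIC = (0.9363 + 2×0.05265) × 0.9640 = 1.00 mmol/kg

CA = 1.00 mmol/kg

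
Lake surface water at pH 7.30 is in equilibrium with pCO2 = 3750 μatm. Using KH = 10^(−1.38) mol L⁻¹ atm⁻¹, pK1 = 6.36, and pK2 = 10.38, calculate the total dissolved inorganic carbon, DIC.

DIC = 1.52 mmol/L

[CO2*] = KH · pCO2 = 10^(−1.38) × 3750×10^-6 = 1.563×10^-4 mol/L
α₀ = 1/(1 + K1/[H⁺] + K1K2/[H⁺]²) = 1/(1 + 10^+0.94 + 10^-2.14) = 0.1029
DIC = [CO2*]/α₀ = 1.563×10^-4 / 0.1029 = 1.52 mmol/L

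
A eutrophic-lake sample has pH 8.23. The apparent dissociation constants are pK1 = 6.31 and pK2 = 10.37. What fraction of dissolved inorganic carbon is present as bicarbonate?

α₁ = 1 / (1 + [H⁺]/K1 + K2/[H⁺]) = 1 / (1 + 10^-1.92 + 10^-2.14)
   = 1 / (1 + 0.012023 + 0.0072444) = 1/1.0193 = 0.9811

α₁ = 0.981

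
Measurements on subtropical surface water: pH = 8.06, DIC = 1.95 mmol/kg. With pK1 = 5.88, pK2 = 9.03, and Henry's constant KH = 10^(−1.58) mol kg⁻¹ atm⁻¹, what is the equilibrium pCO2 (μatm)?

α₀ = 1 / (1 + K1/[H⁺] + K1K2/[H⁺]²) = 1 / (1 + 10^+2.18 + 10^+1.21)
   = 1 / (1 + 151.36 + 16.218) = 1/168.57 = 0.005932
[CO2*] = α₀ × DIC = 0.005932 × 1.95 = 0.01157 mmol/kg = 11.57 μmol/kg
pCO2 = [CO2*]/KH = 1.157×10^-5 / 2.630×10^-2 = 440 μatm

pCO2 = 440 μatm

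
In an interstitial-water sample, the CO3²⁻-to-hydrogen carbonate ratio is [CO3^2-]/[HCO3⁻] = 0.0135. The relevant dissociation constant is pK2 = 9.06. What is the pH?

From K2 = [H⁺][CO3^2-]/[HCO3⁻]:  pH = pK2 + log₁₀([CO3^2-]/[HCO3⁻])
log₁₀(0.0135) = -1.870
pH = 9.06 + (-1.870) = 7.19

pH = 7.19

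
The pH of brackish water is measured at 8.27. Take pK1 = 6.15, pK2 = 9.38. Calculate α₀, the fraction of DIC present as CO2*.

α₀ = 1 / (1 + K1/[H⁺] + K1K2/[H⁺]²) = 1 / (1 + 10^+2.12 + 10^+1.01)
   = 1 / (1 + 131.83 + 10.233) = 1/143.06 = 0.006990

α₀ = 0.00699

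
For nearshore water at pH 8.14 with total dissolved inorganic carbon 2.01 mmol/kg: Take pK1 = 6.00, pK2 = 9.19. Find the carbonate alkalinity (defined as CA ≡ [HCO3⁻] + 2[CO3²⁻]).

CA = [HCO3⁻] + 2[CO3²⁻] = (α₁ + 2α₂)·DIC
At pH 8.14: [H⁺]/K1 = 10^-2.14 = 0.0072444, K2/[H⁺] = 10^-1.05 = 0.089125
α₁ = 1/(1 + 0.0072444 + 0.089125) = 1/1.0964 = 0.9121; α₂ = α₁·K2/[H⁺] = 0.08129
α₁ + 2α₂ = 1.0747
CA = 1.0747 × 2.01 = 2.16 mmol/kg

CA = 2.16 mmol/kg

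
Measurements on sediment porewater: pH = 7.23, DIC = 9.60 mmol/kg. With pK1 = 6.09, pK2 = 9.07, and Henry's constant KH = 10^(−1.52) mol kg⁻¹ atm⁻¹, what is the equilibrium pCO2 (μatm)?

pCO2 = 2.12×10^4 μatm

α₀ = 1 / (1 + K1/[H⁺] + K1K2/[H⁺]²) = 1 / (1 + 10^+1.14 + 10^-0.70)
   = 1 / (1 + 13.804 + 0.19953) = 1/15.003 = 0.06665
[CO2*] = α₀ × DIC = 0.06665 × 9.60 = 0.6399 mmol/kg
pCO2 = [CO2*]/KH = 6.399×10^-4 / 3.020×10^-2 = 2.12×10^4 μatm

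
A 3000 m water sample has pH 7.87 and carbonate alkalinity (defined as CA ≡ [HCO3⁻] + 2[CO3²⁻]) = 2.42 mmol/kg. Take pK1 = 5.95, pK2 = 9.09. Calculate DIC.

CA = [HCO3⁻] + 2[CO3²⁻] = (α₁ + 2α₂)·DIC
At pH 7.87: [H⁺]/K1 = 10^-1.92 = 0.012023, K2/[H⁺] = 10^-1.22 = 0.060256
α₁ = 1/(1 + 0.012023 + 0.060256) = 1/1.0723 = 0.9326; α₂ = α₁·K2/[H⁺] = 0.05619
α₁ + 2α₂ = 1.0450
DIC = CA / (α₁ + 2α₂) = 2.42 / 1.0450 = 2.32 mmol/kg

DIC = 2.32 mmol/kg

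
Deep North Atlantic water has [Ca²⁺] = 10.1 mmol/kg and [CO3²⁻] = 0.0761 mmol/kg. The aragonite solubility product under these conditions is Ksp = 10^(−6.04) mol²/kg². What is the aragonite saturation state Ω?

Ksp = 10^(−6.04) = 9.120×10^-7
Ω = [Ca²⁺][CO3²⁻]/Ksp = (10.1×10^-3)(0.0761×10^-3) / 9.120×10^-7 = 0.843

Ω = 0.843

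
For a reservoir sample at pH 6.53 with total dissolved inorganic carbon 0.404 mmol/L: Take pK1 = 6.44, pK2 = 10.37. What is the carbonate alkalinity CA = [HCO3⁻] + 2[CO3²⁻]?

CA = [HCO3⁻] + 2[CO3²⁻] = (α₁ + 2α₂)·DIC
At pH 6.53: [H⁺]/K1 = 10^-0.09 = 0.81283, K2/[H⁺] = 10^-3.84 = 0.00014454
α₁ = 1/(1 + 0.81283 + 0.00014454) = 1/1.8130 = 0.5516; α₂ = α₁·K2/[H⁺] = 7.973×10^-5
α₁ + 2α₂ = 0.5517
CA = 0.5517 × 0.404 = 0.223 mmol/L

CA = 0.223 mmol/L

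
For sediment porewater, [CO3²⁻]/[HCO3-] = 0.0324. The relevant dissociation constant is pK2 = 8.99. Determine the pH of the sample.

pH = 7.50

From K2 = [H⁺][CO3²⁻]/[HCO3-]:  pH = pK2 + log₁₀([CO3²⁻]/[HCO3-])
log₁₀(0.0324) = -1.489
pH = 8.99 + (-1.489) = 7.50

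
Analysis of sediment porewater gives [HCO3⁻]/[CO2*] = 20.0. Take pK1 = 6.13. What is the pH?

pH = 7.43

From K1 = [H⁺][HCO3⁻]/[CO2*]:  pH = pK1 + log₁₀([HCO3⁻]/[CO2*])
log₁₀(20.0) = +1.301
pH = 6.13 + (+1.301) = 7.43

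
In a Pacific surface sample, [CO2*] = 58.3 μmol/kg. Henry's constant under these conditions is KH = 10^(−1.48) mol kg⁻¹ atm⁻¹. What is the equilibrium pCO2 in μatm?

KH = 10^(−1.48) = 3.311×10^-2 mol kg⁻¹ atm⁻¹
pCO2 = [CO2*]/KH = 58.3×10^-6 / 3.311×10^-2 = 1.76×10^-3 atm = 1760 μatm

pCO2 = 1760 μatm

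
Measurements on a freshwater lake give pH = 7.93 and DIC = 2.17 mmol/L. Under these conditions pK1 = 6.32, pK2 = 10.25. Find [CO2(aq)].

α₀ = 1 / (1 + K1/[H⁺] + K1K2/[H⁺]²) = 1 / (1 + 10^+1.61 + 10^-0.71)
   = 1 / (1 + 40.738 + 0.19498) = 1/41.933 = 0.02385
[CO2*] = α₀ × DIC = 0.02385 × 2.17 = 0.0517 mmol/L

[CO2*] = 0.0517 mmol/L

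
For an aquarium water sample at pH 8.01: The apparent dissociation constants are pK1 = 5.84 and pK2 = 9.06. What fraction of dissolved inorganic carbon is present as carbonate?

α₂ = 1 / (1 + [H⁺]/K2 + [H⁺]²/(K1K2)) = 1 / (1 + 10^+1.05 + 10^-1.12)
   = 1 / (1 + 11.220 + 0.075858) = 1/12.296 = 0.08133

α₂ = 0.0813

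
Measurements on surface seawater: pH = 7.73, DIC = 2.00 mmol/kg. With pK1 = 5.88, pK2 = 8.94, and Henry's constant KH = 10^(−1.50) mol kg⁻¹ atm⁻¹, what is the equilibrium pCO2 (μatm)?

α₀ = 1 / (1 + K1/[H⁺] + K1K2/[H⁺]²) = 1 / (1 + 10^+1.85 + 10^+0.64)
   = 1 / (1 + 70.795 + 4.3652) = 1/76.160 = 0.01313
[CO2*] = α₀ × DIC = 0.01313 × 2.00 = 0.02626 mmol/kg
pCO2 = [CO2*]/KH = 2.626×10^-5 / 3.162×10^-2 = 830 μatm

pCO2 = 830 μatm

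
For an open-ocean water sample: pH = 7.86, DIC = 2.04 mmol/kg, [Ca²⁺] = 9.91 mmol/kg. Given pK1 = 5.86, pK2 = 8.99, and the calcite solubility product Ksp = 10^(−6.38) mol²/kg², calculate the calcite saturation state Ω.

α₂ = 1 / (1 + [H⁺]/K2 + [H⁺]²/(K1K2)) = 1 / (1 + 10^+1.13 + 10^-0.87)
   = 1 / (1 + 13.490 + 0.13490) = 1/14.625 = 0.06838
[CO3²⁻] = α₂ × DIC = 0.06838 × 2.04 = 0.1395 mmol/kg
Ksp = 10^(−6.38) = 4.169×10^-7
Ω = [Ca²⁺][CO3²⁻]/Ksp = (9.91×10^-3)(1.395×10^-4) / 4.169×10^-7 = 3.32

Ω = 3.32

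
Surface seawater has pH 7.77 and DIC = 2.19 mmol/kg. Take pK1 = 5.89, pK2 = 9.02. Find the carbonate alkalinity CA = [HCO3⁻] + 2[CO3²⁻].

CA = 2.28 mmol/kg

CA = [HCO3⁻] + 2[CO3²⁻] = (α₁ + 2α₂)·DIC
At pH 7.77: [H⁺]/K1 = 10^-1.88 = 0.013183, K2/[H⁺] = 10^-1.25 = 0.056234
α₁ = 1/(1 + 0.013183 + 0.056234) = 1/1.0694 = 0.9351; α₂ = α₁·K2/[H⁺] = 0.05258
α₁ + 2α₂ = 1.0403
CA = 1.0403 × 2.19 = 2.28 mmol/kg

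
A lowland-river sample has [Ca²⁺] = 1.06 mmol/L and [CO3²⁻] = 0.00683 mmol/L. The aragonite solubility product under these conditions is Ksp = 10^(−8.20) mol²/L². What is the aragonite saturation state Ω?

Ksp = 10^(−8.20) = 6.310×10^-9
Ω = [Ca²⁺][CO3²⁻]/Ksp = (1.06×10^-3)(0.00683×10^-3) / 6.310×10^-9 = 1.15

Ω = 1.15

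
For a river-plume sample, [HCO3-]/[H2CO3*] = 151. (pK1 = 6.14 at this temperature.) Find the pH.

From K1 = [H⁺][HCO3-]/[H2CO3*]:  pH = pK1 + log₁₀([HCO3-]/[H2CO3*])
log₁₀(151) = +2.179
pH = 6.14 + (+2.179) = 8.32

pH = 8.32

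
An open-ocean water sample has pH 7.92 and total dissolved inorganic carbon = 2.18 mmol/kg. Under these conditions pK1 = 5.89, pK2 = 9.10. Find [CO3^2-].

α₂ = 1 / (1 + [H⁺]/K2 + [H⁺]²/(K1K2)) = 1 / (1 + 10^+1.18 + 10^-0.85)
   = 1 / (1 + 15.136 + 0.14125) = 1/16.277 = 0.06144
[CO3²⁻] = α₂ × DIC = 0.06144 × 2.18 = 0.134 mmol/kg

[CO3²⁻] = 0.134 mmol/kg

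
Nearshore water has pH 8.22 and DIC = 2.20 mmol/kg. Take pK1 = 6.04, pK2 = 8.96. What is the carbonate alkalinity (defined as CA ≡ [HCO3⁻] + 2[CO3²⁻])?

CA = 2.52 mmol/kg

CA = [HCO3⁻] + 2[CO3²⁻] = (α₁ + 2α₂)·DIC
At pH 8.22: [H⁺]/K1 = 10^-2.18 = 0.0066069, K2/[H⁺] = 10^-0.74 = 0.18197
α₁ = 1/(1 + 0.0066069 + 0.18197) = 1/1.1886 = 0.8413; α₂ = α₁·K2/[H⁺] = 0.1531
α₁ + 2α₂ = 1.1475
CA = 1.1475 × 2.20 = 2.52 mmol/kg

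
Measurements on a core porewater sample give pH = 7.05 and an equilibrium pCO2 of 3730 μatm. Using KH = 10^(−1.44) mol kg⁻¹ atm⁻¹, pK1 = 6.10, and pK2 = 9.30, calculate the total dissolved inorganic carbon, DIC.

[CO2*] = KH · pCO2 = 10^(−1.44) × 3730×10^-6 = 1.354×10^-4 mol/kg
α₀ = 1/(1 + K1/[H⁺] + K1K2/[H⁺]²) = 1/(1 + 10^+0.95 + 10^-1.30) = 0.1004
DIC = [CO2*]/α₀ = 1.354×10^-4 / 0.1004 = 1.35 mmol/kg

DIC = 1.35 mmol/kg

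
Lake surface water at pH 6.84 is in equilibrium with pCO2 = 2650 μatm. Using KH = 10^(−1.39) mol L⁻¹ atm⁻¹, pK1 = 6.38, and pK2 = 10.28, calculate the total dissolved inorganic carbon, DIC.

[CO2*] = KH · pCO2 = 10^(−1.39) × 2650×10^-6 = 1.080×10^-4 mol/L
α₀ = 1/(1 + K1/[H⁺] + K1K2/[H⁺]²) = 1/(1 + 10^+0.46 + 10^-2.98) = 0.2574
DIC = [CO2*]/α₀ = 1.080×10^-4 / 0.2574 = 0.419 mmol/L

DIC = 0.419 mmol/L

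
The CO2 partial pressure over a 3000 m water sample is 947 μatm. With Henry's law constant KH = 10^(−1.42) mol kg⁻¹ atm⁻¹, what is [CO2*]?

KH = 10^(−1.42) = 3.802×10^-2 mol kg⁻¹ atm⁻¹
[CO2*] = KH · pCO2 = 3.802×10^-2 × 947×10^-6 atm = 3.60×10^-5 mol/kg

[CO2*] = 36.0 μmol/kg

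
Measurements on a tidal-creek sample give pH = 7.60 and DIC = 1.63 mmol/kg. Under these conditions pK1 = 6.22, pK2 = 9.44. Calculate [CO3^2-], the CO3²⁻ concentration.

[CO3²⁻] = 0.0223 mmol/kg

α₂ = 1 / (1 + [H⁺]/K2 + [H⁺]²/(K1K2)) = 1 / (1 + 10^+1.84 + 10^+0.46)
   = 1 / (1 + 69.183 + 2.8840) = 1/73.067 = 0.01369
[CO3²⁻] = α₂ × DIC = 0.01369 × 1.63 = 0.0223 mmol/kg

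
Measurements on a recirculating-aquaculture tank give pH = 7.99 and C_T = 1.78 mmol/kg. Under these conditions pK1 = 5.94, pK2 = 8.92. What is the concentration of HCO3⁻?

α₁ = 1 / (1 + [H⁺]/K1 + K2/[H⁺]) = 1 / (1 + 10^-2.05 + 10^-0.93)
   = 1 / (1 + 0.0089125 + 0.11749) = 1/1.1264 = 0.8878
[HCO3⁻] = α₁ × DIC = 0.8878 × 1.78 = 1.58 mmol/kg

[HCO3⁻] = 1.58 mmol/kg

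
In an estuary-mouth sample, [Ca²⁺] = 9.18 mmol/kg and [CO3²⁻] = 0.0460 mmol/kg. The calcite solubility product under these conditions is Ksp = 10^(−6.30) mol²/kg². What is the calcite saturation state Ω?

Ω = 0.843

Ksp = 10^(−6.30) = 5.012×10^-7
Ω = [Ca²⁺][CO3²⁻]/Ksp = (9.18×10^-3)(0.0460×10^-3) / 5.012×10^-7 = 0.843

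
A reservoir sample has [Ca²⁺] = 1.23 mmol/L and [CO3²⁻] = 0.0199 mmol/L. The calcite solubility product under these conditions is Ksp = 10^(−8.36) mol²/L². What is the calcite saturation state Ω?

Ksp = 10^(−8.36) = 4.365×10^-9
Ω = [Ca²⁺][CO3²⁻]/Ksp = (1.23×10^-3)(0.0199×10^-3) / 4.365×10^-9 = 5.61

Ω = 5.61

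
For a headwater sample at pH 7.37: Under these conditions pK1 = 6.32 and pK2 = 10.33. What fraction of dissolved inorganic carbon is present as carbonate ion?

α₂ = 1 / (1 + [H⁺]/K2 + [H⁺]²/(K1K2)) = 1 / (1 + 10^+2.96 + 10^+1.91)
   = 1 / (1 + 912.01 + 81.283) = 1/994.29 = 0.001006

α₂ = 0.00101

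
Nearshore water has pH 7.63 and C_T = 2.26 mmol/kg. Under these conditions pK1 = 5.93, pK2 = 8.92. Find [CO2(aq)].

[CO2*] = 0.0421 mmol/kg

α₀ = 1 / (1 + K1/[H⁺] + K1K2/[H⁺]²) = 1 / (1 + 10^+1.70 + 10^+0.41)
   = 1 / (1 + 50.119 + 2.5704) = 1/53.689 = 0.01863
[CO2*] = α₀ × DIC = 0.01863 × 2.26 = 0.0421 mmol/kg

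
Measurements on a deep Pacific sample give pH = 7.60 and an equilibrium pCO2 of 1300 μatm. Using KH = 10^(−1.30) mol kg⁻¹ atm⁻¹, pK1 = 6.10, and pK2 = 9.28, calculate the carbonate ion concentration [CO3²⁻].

[CO2*] = KH · pCO2 = 10^(−1.30) × 1300×10^-6 = 6.515×10^-5 mol/kg
α₀ = 1/(1 + K1/[H⁺] + K1K2/[H⁺]²) = 1/(1 + 10^+1.50 + 10^-0.18) = 0.03004
DIC = [CO2*]/α₀ = 6.515×10^-5 / 0.03004 = 2.169 mmol/kg
[CO3²⁻] = α₂·DIC; α₂ = 0.01985, so [CO3²⁻] = 0.01985 × 2.169 = 0.0430 mmol/kg

[CO3²⁻] = 0.0430 mmol/kg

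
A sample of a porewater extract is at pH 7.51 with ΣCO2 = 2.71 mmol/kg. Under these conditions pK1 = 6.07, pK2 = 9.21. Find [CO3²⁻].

α₂ = 1 / (1 + [H⁺]/K2 + [H⁺]²/(K1K2)) = 1 / (1 + 10^+1.70 + 10^+0.26)
   = 1 / (1 + 50.119 + 1.8197) = 1/52.938 = 0.01889
[CO3²⁻] = α₂ × DIC = 0.01889 × 2.71 = 0.0512 mmol/kg

[CO3²⁻] = 0.0512 mmol/kg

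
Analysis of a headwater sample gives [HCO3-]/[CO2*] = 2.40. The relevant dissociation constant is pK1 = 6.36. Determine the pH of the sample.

pH = 6.74

From K1 = [H⁺][HCO3-]/[CO2*]:  pH = pK1 + log₁₀([HCO3-]/[CO2*])
log₁₀(2.40) = +0.380
pH = 6.36 + (+0.380) = 6.74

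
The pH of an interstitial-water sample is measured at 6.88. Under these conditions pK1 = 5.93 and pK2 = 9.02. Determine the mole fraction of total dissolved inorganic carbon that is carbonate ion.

α₂ = 0.00647

α₂ = 1 / (1 + [H⁺]/K2 + [H⁺]²/(K1K2)) = 1 / (1 + 10^+2.14 + 10^+1.19)
   = 1 / (1 + 138.04 + 15.488) = 1/154.53 = 0.006471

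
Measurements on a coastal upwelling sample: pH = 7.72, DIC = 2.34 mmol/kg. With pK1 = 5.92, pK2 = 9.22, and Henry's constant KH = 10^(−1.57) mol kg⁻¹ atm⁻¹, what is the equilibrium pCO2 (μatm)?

pCO2 = 1320 μatm

α₀ = 1 / (1 + K1/[H⁺] + K1K2/[H⁺]²) = 1 / (1 + 10^+1.80 + 10^+0.30)
   = 1 / (1 + 63.096 + 1.9953) = 1/66.091 = 0.01513
[CO2*] = α₀ × DIC = 0.01513 × 2.34 = 0.03541 mmol/kg
pCO2 = [CO2*]/KH = 3.541×10^-5 / 2.692×10^-2 = 1320 μatm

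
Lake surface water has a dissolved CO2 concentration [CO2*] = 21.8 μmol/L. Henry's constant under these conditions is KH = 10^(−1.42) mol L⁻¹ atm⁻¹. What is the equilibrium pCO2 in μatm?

KH = 10^(−1.42) = 3.802×10^-2 mol L⁻¹ atm⁻¹
pCO2 = [CO2*]/KH = 21.8×10^-6 / 3.802×10^-2 = 5.73×10^-4 atm = 573 μatm

pCO2 = 573 μatm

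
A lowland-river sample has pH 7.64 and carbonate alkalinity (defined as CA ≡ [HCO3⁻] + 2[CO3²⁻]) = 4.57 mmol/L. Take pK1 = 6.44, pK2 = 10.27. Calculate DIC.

DIC = 4.85 mmol/L

CA = [HCO3⁻] + 2[CO3²⁻] = (α₁ + 2α₂)·DIC
At pH 7.64: [H⁺]/K1 = 10^-1.20 = 0.063096, K2/[H⁺] = 10^-2.63 = 0.0023442
α₁ = 1/(1 + 0.063096 + 0.0023442) = 1/1.0654 = 0.9386; α₂ = α₁·K2/[H⁺] = 0.002200
α₁ + 2α₂ = 0.9430
DIC = CA / (α₁ + 2α₂) = 4.57 / 0.9430 = 4.85 mmol/L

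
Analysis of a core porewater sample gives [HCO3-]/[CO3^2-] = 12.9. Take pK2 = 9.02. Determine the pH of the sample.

pH = 7.91

From K2 = [H⁺][CO3^2-]/[HCO3-]:  pH = pK2 − log₁₀([HCO3-]/[CO3^2-])
log₁₀(12.9) = +1.111
pH = 9.02 − (+1.111) = 7.91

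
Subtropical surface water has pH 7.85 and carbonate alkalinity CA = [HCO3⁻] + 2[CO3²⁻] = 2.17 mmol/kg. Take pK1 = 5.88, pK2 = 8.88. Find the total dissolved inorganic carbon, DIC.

CA = [HCO3⁻] + 2[CO3²⁻] = (α₁ + 2α₂)·DIC
At pH 7.85: [H⁺]/K1 = 10^-1.97 = 0.010715, K2/[H⁺] = 10^-1.03 = 0.093325
α₁ = 1/(1 + 0.010715 + 0.093325) = 1/1.1040 = 0.9058; α₂ = α₁·K2/[H⁺] = 0.08453
α₁ + 2α₂ = 1.0748
DIC = CA / (α₁ + 2α₂) = 2.17 / 1.0748 = 2.02 mmol/kg

DIC = 2.02 mmol/kg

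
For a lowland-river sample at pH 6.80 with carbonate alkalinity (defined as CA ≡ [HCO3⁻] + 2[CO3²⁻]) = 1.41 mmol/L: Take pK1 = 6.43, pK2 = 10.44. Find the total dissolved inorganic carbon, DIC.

DIC = 2.01 mmol/L

CA = [HCO3⁻] + 2[CO3²⁻] = (α₁ + 2α₂)·DIC
At pH 6.80: [H⁺]/K1 = 10^-0.37 = 0.42658, K2/[H⁺] = 10^-3.64 = 0.00022909
α₁ = 1/(1 + 0.42658 + 0.00022909) = 1/1.4268 = 0.7009; α₂ = α₁·K2/[H⁺] = 0.0001606
α₁ + 2α₂ = 0.7012
DIC = CA / (α₁ + 2α₂) = 1.41 / 0.7012 = 2.01 mmol/L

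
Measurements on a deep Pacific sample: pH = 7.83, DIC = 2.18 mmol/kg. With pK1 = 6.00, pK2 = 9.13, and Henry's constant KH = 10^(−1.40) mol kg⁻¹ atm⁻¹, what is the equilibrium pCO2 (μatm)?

pCO2 = 761 μatm

α₀ = 1 / (1 + K1/[H⁺] + K1K2/[H⁺]²) = 1 / (1 + 10^+1.83 + 10^+0.53)
   = 1 / (1 + 67.608 + 3.3884) = 1/71.997 = 0.01389
[CO2*] = α₀ × DIC = 0.01389 × 2.18 = 0.03028 mmol/kg
pCO2 = [CO2*]/KH = 3.028×10^-5 / 3.981×10^-2 = 761 μatm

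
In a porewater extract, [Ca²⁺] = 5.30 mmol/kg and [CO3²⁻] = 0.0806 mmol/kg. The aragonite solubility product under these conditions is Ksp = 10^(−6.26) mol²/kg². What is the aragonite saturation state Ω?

Ω = 0.777

Ksp = 10^(−6.26) = 5.495×10^-7
Ω = [Ca²⁺][CO3²⁻]/Ksp = (5.30×10^-3)(0.0806×10^-3) / 5.495×10^-7 = 0.777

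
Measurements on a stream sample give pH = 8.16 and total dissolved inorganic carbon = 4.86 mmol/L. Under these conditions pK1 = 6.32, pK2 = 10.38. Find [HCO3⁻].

[HCO3⁻] = 4.76 mmol/L

α₁ = 1 / (1 + [H⁺]/K1 + K2/[H⁺]) = 1 / (1 + 10^-1.84 + 10^-2.22)
   = 1 / (1 + 0.014454 + 0.0060256) = 1/1.0205 = 0.9799
[HCO3⁻] = α₁ × DIC = 0.9799 × 4.86 = 4.76 mmol/L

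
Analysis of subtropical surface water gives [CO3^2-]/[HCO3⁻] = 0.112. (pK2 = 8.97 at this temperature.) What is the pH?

pH = 8.02

From K2 = [H⁺][CO3^2-]/[HCO3⁻]:  pH = pK2 + log₁₀([CO3^2-]/[HCO3⁻])
log₁₀(0.112) = -0.951
pH = 8.97 + (-0.951) = 8.02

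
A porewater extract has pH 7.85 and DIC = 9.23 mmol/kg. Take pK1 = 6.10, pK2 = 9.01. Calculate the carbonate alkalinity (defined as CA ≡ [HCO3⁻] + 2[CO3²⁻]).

CA = 9.67 mmol/kg

CA = [HCO3⁻] + 2[CO3²⁻] = (α₁ + 2α₂)·DIC
At pH 7.85: [H⁺]/K1 = 10^-1.75 = 0.017783, K2/[H⁺] = 10^-1.16 = 0.069183
α₁ = 1/(1 + 0.017783 + 0.069183) = 1/1.0870 = 0.9200; α₂ = α₁·K2/[H⁺] = 0.06365
α₁ + 2α₂ = 1.0473
CA = 1.0473 × 9.23 = 9.67 mmol/kg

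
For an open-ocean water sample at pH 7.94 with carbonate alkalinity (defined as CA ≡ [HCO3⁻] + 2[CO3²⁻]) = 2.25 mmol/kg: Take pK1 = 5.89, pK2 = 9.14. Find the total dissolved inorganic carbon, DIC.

DIC = 2.14 mmol/kg

CA = [HCO3⁻] + 2[CO3²⁻] = (α₁ + 2α₂)·DIC
At pH 7.94: [H⁺]/K1 = 10^-2.05 = 0.0089125, K2/[H⁺] = 10^-1.20 = 0.063096
α₁ = 1/(1 + 0.0089125 + 0.063096) = 1/1.0720 = 0.9328; α₂ = α₁·K2/[H⁺] = 0.05886
α₁ + 2α₂ = 1.0505
DIC = CA / (α₁ + 2α₂) = 2.25 / 1.0505 = 2.14 mmol/kg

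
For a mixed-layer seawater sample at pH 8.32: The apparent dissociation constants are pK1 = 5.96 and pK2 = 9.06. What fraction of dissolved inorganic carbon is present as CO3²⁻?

α₂ = 0.153

α₂ = 1 / (1 + [H⁺]/K2 + [H⁺]²/(K1K2)) = 1 / (1 + 10^+0.74 + 10^-1.62)
   = 1 / (1 + 5.4954 + 0.023988) = 1/6.5194 = 0.1534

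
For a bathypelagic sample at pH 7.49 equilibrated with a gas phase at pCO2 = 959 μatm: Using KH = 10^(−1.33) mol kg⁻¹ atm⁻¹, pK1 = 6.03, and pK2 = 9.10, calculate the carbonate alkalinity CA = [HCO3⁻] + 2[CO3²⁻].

CA = 1.36 mmol/kg

[CO2*] = KH · pCO2 = 10^(−1.33) × 959×10^-6 = 4.486×10^-5 mol/kg
α₀ = 1/(1 + K1/[H⁺] + K1K2/[H⁺]²) = 1/(1 + 10^+1.46 + 10^-0.15) = 0.03274
DIC = [CO2*]/α₀ = 4.486×10^-5 / 0.03274 = 1.370 mmol/kg
CA = (α₁ + 2α₂)·DIC = (0.9441 + 2×0.02317) × 1.370 = 1.36 mmol/kg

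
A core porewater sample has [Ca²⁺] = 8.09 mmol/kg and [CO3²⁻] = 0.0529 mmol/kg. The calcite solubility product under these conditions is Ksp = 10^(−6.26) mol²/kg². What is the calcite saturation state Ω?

Ksp = 10^(−6.26) = 5.495×10^-7
Ω = [Ca²⁺][CO3²⁻]/Ksp = (8.09×10^-3)(0.0529×10^-3) / 5.495×10^-7 = 0.779

Ω = 0.779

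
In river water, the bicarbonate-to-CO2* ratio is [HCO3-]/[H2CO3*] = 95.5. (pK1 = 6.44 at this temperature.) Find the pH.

pH = 8.42

From K1 = [H⁺][HCO3-]/[H2CO3*]:  pH = pK1 + log₁₀([HCO3-]/[H2CO3*])
log₁₀(95.5) = +1.980
pH = 6.44 + (+1.980) = 8.42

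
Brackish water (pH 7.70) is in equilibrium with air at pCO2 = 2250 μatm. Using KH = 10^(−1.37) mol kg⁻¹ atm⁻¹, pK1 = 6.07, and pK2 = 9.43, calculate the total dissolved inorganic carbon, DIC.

[CO2*] = KH · pCO2 = 10^(−1.37) × 2250×10^-6 = 9.598×10^-5 mol/kg
α₀ = 1/(1 + K1/[H⁺] + K1K2/[H⁺]²) = 1/(1 + 10^+1.63 + 10^-0.10) = 0.02250
DIC = [CO2*]/α₀ = 9.598×10^-5 / 0.02250 = 4.27 mmol/kg

DIC = 4.27 mmol/kg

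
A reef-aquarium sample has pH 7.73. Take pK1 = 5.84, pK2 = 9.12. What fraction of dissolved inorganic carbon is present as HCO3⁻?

α₁ = 1 / (1 + [H⁺]/K1 + K2/[H⁺]) = 1 / (1 + 10^-1.89 + 10^-1.39)
   = 1 / (1 + 0.012882 + 0.040738) = 1/1.0536 = 0.9491

α₁ = 0.949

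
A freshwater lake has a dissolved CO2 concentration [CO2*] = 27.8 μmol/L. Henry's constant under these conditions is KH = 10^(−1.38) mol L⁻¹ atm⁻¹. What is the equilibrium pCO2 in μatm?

KH = 10^(−1.38) = 4.169×10^-2 mol L⁻¹ atm⁻¹
pCO2 = [CO2*]/KH = 27.8×10^-6 / 4.169×10^-2 = 6.67×10^-4 atm = 667 μatm

pCO2 = 667 μatm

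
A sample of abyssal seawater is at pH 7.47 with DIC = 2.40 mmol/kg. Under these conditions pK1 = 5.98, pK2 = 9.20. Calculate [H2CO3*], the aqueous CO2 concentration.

[CO2*] = 0.0739 mmol/kg

α₀ = 1 / (1 + K1/[H⁺] + K1K2/[H⁺]²) = 1 / (1 + 10^+1.49 + 10^-0.24)
   = 1 / (1 + 30.903 + 0.57544) = 1/32.478 = 0.03079
[CO2*] = α₀ × DIC = 0.03079 × 2.40 = 0.0739 mmol/kg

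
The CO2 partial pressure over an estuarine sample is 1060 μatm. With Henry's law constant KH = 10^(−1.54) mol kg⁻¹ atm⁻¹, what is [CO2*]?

KH = 10^(−1.54) = 2.884×10^-2 mol kg⁻¹ atm⁻¹
[CO2*] = KH · pCO2 = 2.884×10^-2 × 1060×10^-6 atm = 3.06×10^-5 mol/kg

[CO2*] = 30.6 μmol/kg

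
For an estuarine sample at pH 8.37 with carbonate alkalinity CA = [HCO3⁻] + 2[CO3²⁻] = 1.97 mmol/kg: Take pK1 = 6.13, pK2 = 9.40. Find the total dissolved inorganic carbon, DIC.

CA = [HCO3⁻] + 2[CO3²⁻] = (α₁ + 2α₂)·DIC
At pH 8.37: [H⁺]/K1 = 10^-2.24 = 0.0057544, K2/[H⁺] = 10^-1.03 = 0.093325
α₁ = 1/(1 + 0.0057544 + 0.093325) = 1/1.0991 = 0.9099; α₂ = α₁·K2/[H⁺] = 0.08491
α₁ + 2α₂ = 1.0797
DIC = CA / (α₁ + 2α₂) = 1.97 / 1.0797 = 1.82 mmol/kg

DIC = 1.82 mmol/kg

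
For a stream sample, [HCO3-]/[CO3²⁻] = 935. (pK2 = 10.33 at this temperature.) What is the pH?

pH = 7.36

From K2 = [H⁺][CO3²⁻]/[HCO3-]:  pH = pK2 − log₁₀([HCO3-]/[CO3²⁻])
log₁₀(935) = +2.971
pH = 10.33 − (+2.971) = 7.36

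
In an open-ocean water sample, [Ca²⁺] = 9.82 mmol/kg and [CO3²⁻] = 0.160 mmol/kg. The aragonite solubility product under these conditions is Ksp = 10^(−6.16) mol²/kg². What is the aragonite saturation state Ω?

Ksp = 10^(−6.16) = 6.918×10^-7
Ω = [Ca²⁺][CO3²⁻]/Ksp = (9.82×10^-3)(0.160×10^-3) / 6.918×10^-7 = 2.27

Ω = 2.27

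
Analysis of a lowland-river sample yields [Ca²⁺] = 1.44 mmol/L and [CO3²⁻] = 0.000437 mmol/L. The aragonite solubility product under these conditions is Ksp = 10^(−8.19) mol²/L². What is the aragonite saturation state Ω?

Ω = 0.0975

Ksp = 10^(−8.19) = 6.457×10^-9
Ω = [Ca²⁺][CO3²⁻]/Ksp = (1.44×10^-3)(0.000437×10^-3) / 6.457×10^-9 = 0.0975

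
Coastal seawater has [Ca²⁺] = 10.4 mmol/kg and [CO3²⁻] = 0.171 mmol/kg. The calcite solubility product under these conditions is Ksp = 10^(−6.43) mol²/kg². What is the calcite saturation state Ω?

Ω = 4.79

Ksp = 10^(−6.43) = 3.715×10^-7
Ω = [Ca²⁺][CO3²⁻]/Ksp = (10.4×10^-3)(0.171×10^-3) / 3.715×10^-7 = 4.79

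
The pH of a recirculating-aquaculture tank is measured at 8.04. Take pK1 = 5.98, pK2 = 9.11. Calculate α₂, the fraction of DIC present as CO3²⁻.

α₂ = 1 / (1 + [H⁺]/K2 + [H⁺]²/(K1K2)) = 1 / (1 + 10^+1.07 + 10^-0.99)
   = 1 / (1 + 11.749 + 0.10233) = 1/12.851 = 0.07781

α₂ = 0.0778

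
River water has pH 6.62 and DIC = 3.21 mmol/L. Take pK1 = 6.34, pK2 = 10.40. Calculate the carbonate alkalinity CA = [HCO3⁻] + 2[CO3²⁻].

CA = 2.11 mmol/L

CA = [HCO3⁻] + 2[CO3²⁻] = (α₁ + 2α₂)·DIC
At pH 6.62: [H⁺]/K1 = 10^-0.28 = 0.52481, K2/[H⁺] = 10^-3.78 = 0.00016596
α₁ = 1/(1 + 0.52481 + 0.00016596) = 1/1.5250 = 0.6557; α₂ = α₁·K2/[H⁺] = 0.0001088
α₁ + 2α₂ = 0.6560
CA = 0.6560 × 3.21 = 2.11 mmol/L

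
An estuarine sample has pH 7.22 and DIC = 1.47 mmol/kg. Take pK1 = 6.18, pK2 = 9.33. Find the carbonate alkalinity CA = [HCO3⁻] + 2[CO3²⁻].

CA = [HCO3⁻] + 2[CO3²⁻] = (α₁ + 2α₂)·DIC
At pH 7.22: [H⁺]/K1 = 10^-1.04 = 0.091201, K2/[H⁺] = 10^-2.11 = 0.0077625
α₁ = 1/(1 + 0.091201 + 0.0077625) = 1/1.0990 = 0.9099; α₂ = α₁·K2/[H⁺] = 0.007063
α₁ + 2α₂ = 0.9241
CA = 0.9241 × 1.47 = 1.36 mmol/kg

CA = 1.36 mmol/kg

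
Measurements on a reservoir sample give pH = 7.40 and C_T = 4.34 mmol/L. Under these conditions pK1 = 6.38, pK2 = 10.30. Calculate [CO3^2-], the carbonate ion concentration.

[CO3²⁻] = 4.98 μmol/L

α₂ = 1 / (1 + [H⁺]/K2 + [H⁺]²/(K1K2)) = 1 / (1 + 10^+2.90 + 10^+1.88)
   = 1 / (1 + 794.33 + 75.858) = 1/871.19 = 0.001148
[CO3²⁻] = α₂ × DIC = 0.001148 × 4.34 = 0.00498 mmol/L = 4.98 μmol/L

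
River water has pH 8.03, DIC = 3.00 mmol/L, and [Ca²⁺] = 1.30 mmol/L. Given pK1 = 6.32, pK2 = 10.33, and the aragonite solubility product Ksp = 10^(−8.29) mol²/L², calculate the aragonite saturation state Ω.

Ω = 3.72

α₂ = 1 / (1 + [H⁺]/K2 + [H⁺]²/(K1K2)) = 1 / (1 + 10^+2.30 + 10^+0.59)
   = 1 / (1 + 199.53 + 3.8905) = 1/204.42 = 0.004892
[CO3²⁻] = α₂ × DIC = 0.004892 × 3.00 = 0.01468 mmol/L = 14.68 μmol/L
Ksp = 10^(−8.29) = 5.129×10^-9
Ω = [Ca²⁺][CO3²⁻]/Ksp = (1.30×10^-3)(1.468×10^-5) / 5.129×10^-9 = 3.72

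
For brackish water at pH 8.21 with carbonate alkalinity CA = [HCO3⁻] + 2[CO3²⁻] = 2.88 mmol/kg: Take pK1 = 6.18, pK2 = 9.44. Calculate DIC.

DIC = 2.75 mmol/kg

CA = [HCO3⁻] + 2[CO3²⁻] = (α₁ + 2α₂)·DIC
At pH 8.21: [H⁺]/K1 = 10^-2.03 = 0.0093325, K2/[H⁺] = 10^-1.23 = 0.058884
α₁ = 1/(1 + 0.0093325 + 0.058884) = 1/1.0682 = 0.9361; α₂ = α₁·K2/[H⁺] = 0.05512
α₁ + 2α₂ = 1.0464
DIC = CA / (α₁ + 2α₂) = 2.88 / 1.0464 = 2.75 mmol/kg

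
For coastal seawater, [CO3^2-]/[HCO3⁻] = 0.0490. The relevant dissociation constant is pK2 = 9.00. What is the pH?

From K2 = [H⁺][CO3^2-]/[HCO3⁻]:  pH = pK2 + log₁₀([CO3^2-]/[HCO3⁻])
log₁₀(0.0490) = -1.310
pH = 9.00 + (-1.310) = 7.69

pH = 7.69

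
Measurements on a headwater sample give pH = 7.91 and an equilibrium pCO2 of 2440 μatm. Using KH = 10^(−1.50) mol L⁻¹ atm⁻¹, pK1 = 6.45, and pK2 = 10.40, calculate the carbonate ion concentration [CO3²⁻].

[CO3²⁻] = 7.20 μmol/L

[CO2*] = KH · pCO2 = 10^(−1.50) × 2440×10^-6 = 7.716×10^-5 mol/L
α₀ = 1/(1 + K1/[H⁺] + K1K2/[H⁺]²) = 1/(1 + 10^+1.46 + 10^-1.03) = 0.03341
DIC = [CO2*]/α₀ = 7.716×10^-5 / 0.03341 = 2.310 mmol/L
[CO3²⁻] = α₂·DIC; α₂ = 0.003118, so [CO3²⁻] = 0.003118 × 2.310 = 0.00720 mmol/L = 7.20 μmol/L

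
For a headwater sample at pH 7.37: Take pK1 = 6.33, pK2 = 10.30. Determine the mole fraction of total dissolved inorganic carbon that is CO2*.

α₀ = 0.0835

α₀ = 1 / (1 + K1/[H⁺] + K1K2/[H⁺]²) = 1 / (1 + 10^+1.04 + 10^-1.89)
   = 1 / (1 + 10.965 + 0.012882) = 1/11.978 = 0.08349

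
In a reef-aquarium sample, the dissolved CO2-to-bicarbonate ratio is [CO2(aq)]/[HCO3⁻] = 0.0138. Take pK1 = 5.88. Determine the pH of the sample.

pH = 7.74

From K1 = [H⁺][HCO3⁻]/[CO2(aq)]:  pH = pK1 − log₁₀([CO2(aq)]/[HCO3⁻])
log₁₀(0.0138) = -1.860
pH = 5.88 − (-1.860) = 7.74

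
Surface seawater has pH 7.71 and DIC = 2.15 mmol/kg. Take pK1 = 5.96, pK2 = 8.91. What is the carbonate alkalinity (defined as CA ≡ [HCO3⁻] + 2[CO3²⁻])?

CA = [HCO3⁻] + 2[CO3²⁻] = (α₁ + 2α₂)·DIC
At pH 7.71: [H⁺]/K1 = 10^-1.75 = 0.017783, K2/[H⁺] = 10^-1.20 = 0.063096
α₁ = 1/(1 + 0.017783 + 0.063096) = 1/1.0809 = 0.9252; α₂ = α₁·K2/[H⁺] = 0.05837
α₁ + 2α₂ = 1.0419
CA = 1.0419 × 2.15 = 2.24 mmol/kg

CA = 2.24 mmol/kg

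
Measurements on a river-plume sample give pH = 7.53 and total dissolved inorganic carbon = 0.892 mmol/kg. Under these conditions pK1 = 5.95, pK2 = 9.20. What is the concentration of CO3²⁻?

[CO3²⁻] = 18.2 μmol/kg

α₂ = 1 / (1 + [H⁺]/K2 + [H⁺]²/(K1K2)) = 1 / (1 + 10^+1.67 + 10^+0.09)
   = 1 / (1 + 46.774 + 1.2303) = 1/49.004 = 0.02041
[CO3²⁻] = α₂ × DIC = 0.02041 × 0.892 = 0.0182 mmol/kg = 18.2 μmol/kg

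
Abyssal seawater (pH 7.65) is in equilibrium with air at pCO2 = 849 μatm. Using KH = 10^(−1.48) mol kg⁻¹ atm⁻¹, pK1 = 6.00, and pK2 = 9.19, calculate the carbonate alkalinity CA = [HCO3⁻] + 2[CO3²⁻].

[CO2*] = KH · pCO2 = 10^(−1.48) × 849×10^-6 = 2.811×10^-5 mol/kg
α₀ = 1/(1 + K1/[H⁺] + K1K2/[H⁺]²) = 1/(1 + 10^+1.65 + 10^+0.11) = 0.02130
DIC = [CO2*]/α₀ = 2.811×10^-5 / 0.02130 = 1.320 mmol/kg
CA = (α₁ + 2α₂)·DIC = (0.9513 + 2×0.02743) × 1.320 = 1.33 mmol/kg

CA = 1.33 mmol/kg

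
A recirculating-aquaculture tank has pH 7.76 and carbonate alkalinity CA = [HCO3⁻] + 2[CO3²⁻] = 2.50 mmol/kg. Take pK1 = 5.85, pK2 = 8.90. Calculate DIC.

DIC = 2.37 mmol/kg

CA = [HCO3⁻] + 2[CO3²⁻] = (α₁ + 2α₂)·DIC
At pH 7.76: [H⁺]/K1 = 10^-1.91 = 0.012303, K2/[H⁺] = 10^-1.14 = 0.072444
α₁ = 1/(1 + 0.012303 + 0.072444) = 1/1.0847 = 0.9219; α₂ = α₁·K2/[H⁺] = 0.06678
α₁ + 2α₂ = 1.0554
DIC = CA / (α₁ + 2α₂) = 2.50 / 1.0554 = 2.37 mmol/kg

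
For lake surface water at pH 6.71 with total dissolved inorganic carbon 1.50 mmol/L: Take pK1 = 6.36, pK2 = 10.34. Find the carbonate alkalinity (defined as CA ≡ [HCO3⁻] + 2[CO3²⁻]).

CA = [HCO3⁻] + 2[CO3²⁻] = (α₁ + 2α₂)·DIC
At pH 6.71: [H⁺]/K1 = 10^-0.35 = 0.44668, K2/[H⁺] = 10^-3.63 = 0.00023442
α₁ = 1/(1 + 0.44668 + 0.00023442) = 1/1.4469 = 0.6911; α₂ = α₁·K2/[H⁺] = 0.0001620
α₁ + 2α₂ = 0.6914
CA = 0.6914 × 1.50 = 1.04 mmol/L

CA = 1.04 mmol/L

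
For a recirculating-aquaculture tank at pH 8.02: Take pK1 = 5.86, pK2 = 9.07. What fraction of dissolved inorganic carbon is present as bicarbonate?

α₁ = 0.912

α₁ = 1 / (1 + [H⁺]/K1 + K2/[H⁺]) = 1 / (1 + 10^-2.16 + 10^-1.05)
   = 1 / (1 + 0.0069183 + 0.089125) = 1/1.0960 = 0.9124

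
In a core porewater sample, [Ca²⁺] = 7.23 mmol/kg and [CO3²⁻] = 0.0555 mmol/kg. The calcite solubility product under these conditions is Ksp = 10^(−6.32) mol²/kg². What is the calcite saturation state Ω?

Ksp = 10^(−6.32) = 4.786×10^-7
Ω = [Ca²⁺][CO3²⁻]/Ksp = (7.23×10^-3)(0.0555×10^-3) / 4.786×10^-7 = 0.838

Ω = 0.838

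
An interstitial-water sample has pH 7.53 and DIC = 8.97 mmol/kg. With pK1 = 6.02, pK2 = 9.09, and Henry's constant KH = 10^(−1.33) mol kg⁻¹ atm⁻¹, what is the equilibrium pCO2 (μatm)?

pCO2 = 5600 μatm

α₀ = 1 / (1 + K1/[H⁺] + K1K2/[H⁺]²) = 1 / (1 + 10^+1.51 + 10^-0.05)
   = 1 / (1 + 32.359 + 0.89125) = 1/34.251 = 0.02920
[CO2*] = α₀ × DIC = 0.02920 × 8.97 = 0.2619 mmol/kg
pCO2 = [CO2*]/KH = 2.619×10^-4 / 4.677×10^-2 = 5600 μatm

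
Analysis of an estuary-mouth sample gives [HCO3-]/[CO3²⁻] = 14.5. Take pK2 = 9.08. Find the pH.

pH = 7.92

From K2 = [H⁺][CO3²⁻]/[HCO3-]:  pH = pK2 − log₁₀([HCO3-]/[CO3²⁻])
log₁₀(14.5) = +1.161
pH = 9.08 − (+1.161) = 7.92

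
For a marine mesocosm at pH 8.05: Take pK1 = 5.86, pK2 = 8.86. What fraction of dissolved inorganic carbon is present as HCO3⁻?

α₁ = 1 / (1 + [H⁺]/K1 + K2/[H⁺]) = 1 / (1 + 10^-2.19 + 10^-0.81)
   = 1 / (1 + 0.0064565 + 0.15488) = 1/1.1613 = 0.8611

α₁ = 0.861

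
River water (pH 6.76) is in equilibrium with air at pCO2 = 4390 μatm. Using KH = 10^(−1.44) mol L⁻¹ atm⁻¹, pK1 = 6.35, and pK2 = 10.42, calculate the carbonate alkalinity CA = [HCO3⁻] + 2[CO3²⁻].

CA = 0.410 mmol/L

[CO2*] = KH · pCO2 = 10^(−1.44) × 4390×10^-6 = 1.594×10^-4 mol/L
α₀ = 1/(1 + K1/[H⁺] + K1K2/[H⁺]²) = 1/(1 + 10^+0.41 + 10^-3.25) = 0.2800
DIC = [CO2*]/α₀ = 1.594×10^-4 / 0.2800 = 0.5692 mmol/L
CA = (α₁ + 2α₂)·DIC = (0.7198 + 2×0.0001575) × 0.5692 = 0.410 mmol/L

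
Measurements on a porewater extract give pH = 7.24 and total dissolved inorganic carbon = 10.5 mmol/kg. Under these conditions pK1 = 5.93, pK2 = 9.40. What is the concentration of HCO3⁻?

α₁ = 1 / (1 + [H⁺]/K1 + K2/[H⁺]) = 1 / (1 + 10^-1.31 + 10^-2.16)
   = 1 / (1 + 0.048978 + 0.0069183) = 1/1.0559 = 0.9471
[HCO3⁻] = α₁ × DIC = 0.9471 × 10.5 = 9.94 mmol/kg

[HCO3⁻] = 9.94 mmol/kg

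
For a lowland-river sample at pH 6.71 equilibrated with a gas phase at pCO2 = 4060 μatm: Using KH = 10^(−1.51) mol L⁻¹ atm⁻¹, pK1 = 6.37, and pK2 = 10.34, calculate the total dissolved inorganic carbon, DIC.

DIC = 0.400 mmol/L

[CO2*] = KH · pCO2 = 10^(−1.51) × 4060×10^-6 = 1.255×10^-4 mol/L
α₀ = 1/(1 + K1/[H⁺] + K1K2/[H⁺]²) = 1/(1 + 10^+0.34 + 10^-3.29) = 0.3136
DIC = [CO2*]/α₀ = 1.255×10^-4 / 0.3136 = 0.400 mmol/L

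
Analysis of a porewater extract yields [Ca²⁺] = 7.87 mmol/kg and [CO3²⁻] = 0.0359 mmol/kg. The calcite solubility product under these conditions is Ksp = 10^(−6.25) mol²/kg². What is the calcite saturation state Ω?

Ω = 0.502

Ksp = 10^(−6.25) = 5.623×10^-7
Ω = [Ca²⁺][CO3²⁻]/Ksp = (7.87×10^-3)(0.0359×10^-3) / 5.623×10^-7 = 0.502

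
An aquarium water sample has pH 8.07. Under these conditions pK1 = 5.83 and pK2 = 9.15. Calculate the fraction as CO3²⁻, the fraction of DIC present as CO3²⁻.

α₂ = 1 / (1 + [H⁺]/K2 + [H⁺]²/(K1K2)) = 1 / (1 + 10^+1.08 + 10^-1.16)
   = 1 / (1 + 12.023 + 0.069183) = 1/13.092 = 0.07638

α₂ = 0.0764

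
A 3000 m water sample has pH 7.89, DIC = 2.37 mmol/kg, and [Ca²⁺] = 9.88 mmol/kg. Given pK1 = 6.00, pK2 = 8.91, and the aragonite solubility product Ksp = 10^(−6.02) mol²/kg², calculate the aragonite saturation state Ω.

Ω = 2.11

α₂ = 1 / (1 + [H⁺]/K2 + [H⁺]²/(K1K2)) = 1 / (1 + 10^+1.02 + 10^-0.87)
   = 1 / (1 + 10.471 + 0.13490) = 1/11.606 = 0.08616
[CO3²⁻] = α₂ × DIC = 0.08616 × 2.37 = 0.2042 mmol/kg
Ksp = 10^(−6.02) = 9.550×10^-7
Ω = [Ca²⁺][CO3²⁻]/Ksp = (9.88×10^-3)(2.042×10^-4) / 9.550×10^-7 = 2.11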